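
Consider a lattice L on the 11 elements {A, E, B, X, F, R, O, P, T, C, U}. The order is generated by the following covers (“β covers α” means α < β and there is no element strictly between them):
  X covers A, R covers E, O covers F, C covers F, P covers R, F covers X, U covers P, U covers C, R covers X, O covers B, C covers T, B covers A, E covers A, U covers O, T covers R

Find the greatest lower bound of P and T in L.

Common lower bounds of {P, T}: A, E, R, X.
The greatest among these is R.

R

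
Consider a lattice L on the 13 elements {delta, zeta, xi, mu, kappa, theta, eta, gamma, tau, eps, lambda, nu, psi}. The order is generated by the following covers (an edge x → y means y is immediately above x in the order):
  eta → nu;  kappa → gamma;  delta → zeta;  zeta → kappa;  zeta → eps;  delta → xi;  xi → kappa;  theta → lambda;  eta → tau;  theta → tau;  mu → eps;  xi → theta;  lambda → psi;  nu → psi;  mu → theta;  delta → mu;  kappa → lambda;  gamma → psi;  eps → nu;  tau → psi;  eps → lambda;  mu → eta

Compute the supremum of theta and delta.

Common upper bounds of {theta, delta}: lambda, psi, tau, theta.
The least among these is theta.

theta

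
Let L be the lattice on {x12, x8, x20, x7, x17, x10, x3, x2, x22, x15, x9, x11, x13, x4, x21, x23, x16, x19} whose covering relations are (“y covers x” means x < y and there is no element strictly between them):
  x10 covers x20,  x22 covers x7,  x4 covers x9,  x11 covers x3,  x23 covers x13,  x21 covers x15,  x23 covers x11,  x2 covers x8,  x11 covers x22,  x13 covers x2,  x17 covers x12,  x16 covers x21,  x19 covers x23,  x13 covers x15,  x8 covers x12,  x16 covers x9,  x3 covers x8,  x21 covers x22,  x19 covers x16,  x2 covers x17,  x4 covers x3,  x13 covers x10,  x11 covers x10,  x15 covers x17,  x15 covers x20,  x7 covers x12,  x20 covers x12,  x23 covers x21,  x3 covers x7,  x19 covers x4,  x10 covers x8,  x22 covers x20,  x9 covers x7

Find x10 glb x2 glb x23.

x8

Common lower bounds of {x10, x2, x23}: x12, x8.
The greatest among these is x8.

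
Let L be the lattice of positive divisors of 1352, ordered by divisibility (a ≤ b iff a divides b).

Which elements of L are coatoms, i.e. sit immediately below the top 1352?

104, 676

The coatoms are exactly the elements covered by 1352: 104, 676.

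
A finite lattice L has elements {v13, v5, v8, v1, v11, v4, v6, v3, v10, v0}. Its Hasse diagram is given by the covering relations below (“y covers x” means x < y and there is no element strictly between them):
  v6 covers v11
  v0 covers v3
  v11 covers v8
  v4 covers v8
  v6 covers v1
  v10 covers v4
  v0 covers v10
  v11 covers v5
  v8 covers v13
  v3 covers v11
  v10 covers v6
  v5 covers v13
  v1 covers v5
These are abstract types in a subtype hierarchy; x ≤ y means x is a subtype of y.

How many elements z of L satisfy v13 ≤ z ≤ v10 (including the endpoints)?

The interval [v13, v10] = {v1, v10, v11, v13, v4, v5, v6, v8}, which has 8 elements.

8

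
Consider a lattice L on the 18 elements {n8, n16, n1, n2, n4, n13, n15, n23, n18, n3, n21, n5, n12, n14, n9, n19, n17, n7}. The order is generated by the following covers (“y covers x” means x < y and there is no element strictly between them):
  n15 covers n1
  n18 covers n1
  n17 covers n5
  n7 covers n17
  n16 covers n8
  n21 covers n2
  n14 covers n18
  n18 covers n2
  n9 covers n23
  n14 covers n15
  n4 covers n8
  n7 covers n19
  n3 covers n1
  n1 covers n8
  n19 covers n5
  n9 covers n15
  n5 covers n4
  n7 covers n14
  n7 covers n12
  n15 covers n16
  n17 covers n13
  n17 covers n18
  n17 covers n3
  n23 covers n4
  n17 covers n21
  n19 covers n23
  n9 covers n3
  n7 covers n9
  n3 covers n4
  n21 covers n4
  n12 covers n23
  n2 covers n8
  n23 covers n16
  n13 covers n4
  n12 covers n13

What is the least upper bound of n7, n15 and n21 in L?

Common upper bounds of {n7, n15, n21}: n7.
The least among these is n7.

n7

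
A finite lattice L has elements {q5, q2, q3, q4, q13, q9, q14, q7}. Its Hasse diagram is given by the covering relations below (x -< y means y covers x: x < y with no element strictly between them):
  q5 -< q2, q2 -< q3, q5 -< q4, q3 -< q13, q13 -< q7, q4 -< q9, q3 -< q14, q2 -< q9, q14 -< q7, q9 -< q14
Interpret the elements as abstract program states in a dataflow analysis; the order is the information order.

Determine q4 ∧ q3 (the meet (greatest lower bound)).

q5

Common lower bounds of {q4, q3}: q5.
The greatest among these is q5.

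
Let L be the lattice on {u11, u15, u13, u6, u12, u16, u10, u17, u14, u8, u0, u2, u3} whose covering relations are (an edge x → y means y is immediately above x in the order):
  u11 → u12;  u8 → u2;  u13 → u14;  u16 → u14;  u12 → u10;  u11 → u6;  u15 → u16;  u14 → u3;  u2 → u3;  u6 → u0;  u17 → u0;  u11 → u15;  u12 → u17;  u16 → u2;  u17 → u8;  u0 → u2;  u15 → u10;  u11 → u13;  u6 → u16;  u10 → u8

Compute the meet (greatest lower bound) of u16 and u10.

u15

Common lower bounds of {u16, u10}: u11, u15.
The greatest among these is u15.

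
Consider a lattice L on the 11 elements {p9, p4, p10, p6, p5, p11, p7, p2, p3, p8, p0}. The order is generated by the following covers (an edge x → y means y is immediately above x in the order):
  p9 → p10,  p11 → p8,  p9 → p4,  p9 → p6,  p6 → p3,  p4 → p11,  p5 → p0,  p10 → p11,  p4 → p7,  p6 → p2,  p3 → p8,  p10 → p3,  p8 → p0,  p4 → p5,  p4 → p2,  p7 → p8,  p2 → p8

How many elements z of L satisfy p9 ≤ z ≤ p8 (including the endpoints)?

The interval [p9, p8] = {p10, p11, p2, p3, p4, p6, p7, p8, p9}, which has 9 elements.

9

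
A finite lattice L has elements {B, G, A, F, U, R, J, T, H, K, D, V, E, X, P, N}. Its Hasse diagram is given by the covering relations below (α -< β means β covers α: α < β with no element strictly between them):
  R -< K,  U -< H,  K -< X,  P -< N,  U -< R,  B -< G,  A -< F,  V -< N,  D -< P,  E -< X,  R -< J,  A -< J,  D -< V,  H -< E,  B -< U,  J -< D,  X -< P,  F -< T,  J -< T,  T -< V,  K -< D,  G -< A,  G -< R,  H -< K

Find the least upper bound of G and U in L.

R

Common upper bounds of {G, U}: D, J, K, N, P, R, T, V, X.
The least among these is R.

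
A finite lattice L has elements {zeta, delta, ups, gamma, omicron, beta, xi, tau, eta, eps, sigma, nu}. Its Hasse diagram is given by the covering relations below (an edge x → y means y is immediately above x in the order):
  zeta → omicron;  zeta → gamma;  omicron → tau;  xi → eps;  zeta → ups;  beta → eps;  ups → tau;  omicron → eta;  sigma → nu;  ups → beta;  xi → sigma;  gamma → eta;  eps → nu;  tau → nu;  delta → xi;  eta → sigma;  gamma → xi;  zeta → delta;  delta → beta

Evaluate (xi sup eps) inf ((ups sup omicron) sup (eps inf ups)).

ups

xi ∨ eps = eps
ups ∨ omicron = tau
eps ∧ ups = ups
tau ∨ ups = tau
eps ∧ tau = ups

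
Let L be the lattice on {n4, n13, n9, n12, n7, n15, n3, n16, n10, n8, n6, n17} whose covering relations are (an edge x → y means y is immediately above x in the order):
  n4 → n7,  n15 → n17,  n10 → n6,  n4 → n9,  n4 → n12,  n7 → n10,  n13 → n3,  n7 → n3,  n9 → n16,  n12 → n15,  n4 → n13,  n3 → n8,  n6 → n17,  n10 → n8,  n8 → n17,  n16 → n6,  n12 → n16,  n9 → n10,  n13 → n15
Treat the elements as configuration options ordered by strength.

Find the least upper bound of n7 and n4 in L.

n7

Common upper bounds of {n7, n4}: n10, n17, n3, n6, n7, n8.
The least among these is n7.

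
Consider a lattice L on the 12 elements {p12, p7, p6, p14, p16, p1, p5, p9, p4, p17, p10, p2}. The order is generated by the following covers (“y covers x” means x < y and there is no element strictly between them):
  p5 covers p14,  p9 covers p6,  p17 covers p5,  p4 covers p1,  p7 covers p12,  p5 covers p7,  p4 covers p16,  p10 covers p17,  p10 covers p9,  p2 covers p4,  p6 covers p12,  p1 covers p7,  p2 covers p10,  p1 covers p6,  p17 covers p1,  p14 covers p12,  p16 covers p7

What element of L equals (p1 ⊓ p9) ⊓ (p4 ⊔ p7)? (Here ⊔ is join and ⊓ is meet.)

p1 ∧ p9 = p6
p4 ∨ p7 = p4
p6 ∧ p4 = p6

p6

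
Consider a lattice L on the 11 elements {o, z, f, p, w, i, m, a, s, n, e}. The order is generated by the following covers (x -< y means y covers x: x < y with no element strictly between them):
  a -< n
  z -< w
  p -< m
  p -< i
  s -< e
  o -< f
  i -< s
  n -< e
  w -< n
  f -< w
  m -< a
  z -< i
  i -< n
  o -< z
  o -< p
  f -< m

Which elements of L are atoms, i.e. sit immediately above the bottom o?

The atoms are exactly the elements that cover o: f, p, z.

f, p, z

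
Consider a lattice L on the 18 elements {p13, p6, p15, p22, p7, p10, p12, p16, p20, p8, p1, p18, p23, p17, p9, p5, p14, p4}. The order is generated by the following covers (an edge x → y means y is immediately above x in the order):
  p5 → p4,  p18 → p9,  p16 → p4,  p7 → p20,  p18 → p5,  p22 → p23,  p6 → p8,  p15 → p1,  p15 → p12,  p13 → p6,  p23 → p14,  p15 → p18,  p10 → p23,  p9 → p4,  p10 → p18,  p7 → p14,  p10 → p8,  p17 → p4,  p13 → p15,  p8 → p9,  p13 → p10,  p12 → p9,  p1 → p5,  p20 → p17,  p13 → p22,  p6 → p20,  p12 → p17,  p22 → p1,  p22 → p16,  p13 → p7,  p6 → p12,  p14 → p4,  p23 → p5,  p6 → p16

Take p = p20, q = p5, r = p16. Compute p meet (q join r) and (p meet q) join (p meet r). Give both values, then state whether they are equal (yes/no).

q join r = p4, so p meet (q join r) = p20 meet p4 = p20.
p meet q = p13 and p meet r = p6, so (p meet q) join (p meet r) = p13 join p6 = p6.
Equal: no.

p20; p6; no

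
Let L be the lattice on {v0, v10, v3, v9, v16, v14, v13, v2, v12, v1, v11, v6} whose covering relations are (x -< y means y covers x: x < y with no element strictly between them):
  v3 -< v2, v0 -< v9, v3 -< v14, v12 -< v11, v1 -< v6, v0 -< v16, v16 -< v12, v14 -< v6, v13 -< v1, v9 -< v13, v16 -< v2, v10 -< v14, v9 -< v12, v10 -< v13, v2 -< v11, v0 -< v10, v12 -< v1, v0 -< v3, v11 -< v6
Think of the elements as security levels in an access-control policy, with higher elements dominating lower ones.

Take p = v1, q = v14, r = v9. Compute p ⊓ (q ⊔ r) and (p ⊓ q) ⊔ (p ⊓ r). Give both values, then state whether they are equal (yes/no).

q ⊔ r = v6, so p ⊓ (q ⊔ r) = v1 ⊓ v6 = v1.
p ⊓ q = v10 and p ⊓ r = v9, so (p ⊓ q) ⊔ (p ⊓ r) = v10 ⊔ v9 = v13.
Equal: no.

v1; v13; no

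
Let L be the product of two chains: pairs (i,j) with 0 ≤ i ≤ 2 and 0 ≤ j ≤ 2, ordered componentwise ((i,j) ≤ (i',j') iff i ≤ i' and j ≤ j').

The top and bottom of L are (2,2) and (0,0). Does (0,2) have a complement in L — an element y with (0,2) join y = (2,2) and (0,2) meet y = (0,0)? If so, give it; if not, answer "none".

Need y with (0,2) ∨ y = (2,2) and (0,2) ∧ y = (0,0).
Checking each element gives: (2,0).

(2,0)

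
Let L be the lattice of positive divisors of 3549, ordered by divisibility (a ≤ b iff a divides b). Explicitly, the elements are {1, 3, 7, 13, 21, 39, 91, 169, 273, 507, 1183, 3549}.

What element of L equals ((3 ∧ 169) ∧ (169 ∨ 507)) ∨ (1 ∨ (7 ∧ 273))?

3 ∧ 169 = 1
169 ∨ 507 = 507
1 ∧ 507 = 1
7 ∧ 273 = 7
1 ∨ 7 = 7
1 ∨ 7 = 7

7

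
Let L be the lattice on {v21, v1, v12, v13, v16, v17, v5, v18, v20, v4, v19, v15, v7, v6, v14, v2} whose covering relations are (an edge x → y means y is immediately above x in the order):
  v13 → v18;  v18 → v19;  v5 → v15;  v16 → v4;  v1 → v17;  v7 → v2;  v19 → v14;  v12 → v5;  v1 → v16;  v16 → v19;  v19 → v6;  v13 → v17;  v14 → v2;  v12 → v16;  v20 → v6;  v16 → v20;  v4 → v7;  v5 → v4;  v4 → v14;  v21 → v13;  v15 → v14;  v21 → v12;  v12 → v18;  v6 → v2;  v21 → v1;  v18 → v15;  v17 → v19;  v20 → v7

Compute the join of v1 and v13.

v17

Common upper bounds of {v1, v13}: v14, v17, v19, v2, v6.
The least among these is v17.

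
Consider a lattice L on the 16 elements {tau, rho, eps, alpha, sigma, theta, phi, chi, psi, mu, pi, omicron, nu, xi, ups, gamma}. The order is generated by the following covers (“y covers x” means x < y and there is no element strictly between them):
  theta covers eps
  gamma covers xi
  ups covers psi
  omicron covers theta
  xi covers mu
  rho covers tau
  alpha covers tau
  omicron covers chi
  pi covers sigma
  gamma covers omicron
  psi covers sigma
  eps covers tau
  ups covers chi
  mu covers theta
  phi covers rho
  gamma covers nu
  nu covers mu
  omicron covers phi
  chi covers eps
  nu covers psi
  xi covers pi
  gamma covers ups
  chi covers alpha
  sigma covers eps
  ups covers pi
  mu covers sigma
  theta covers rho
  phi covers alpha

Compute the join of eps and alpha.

Common upper bounds of {eps, alpha}: chi, gamma, omicron, ups.
The least among these is chi.

chi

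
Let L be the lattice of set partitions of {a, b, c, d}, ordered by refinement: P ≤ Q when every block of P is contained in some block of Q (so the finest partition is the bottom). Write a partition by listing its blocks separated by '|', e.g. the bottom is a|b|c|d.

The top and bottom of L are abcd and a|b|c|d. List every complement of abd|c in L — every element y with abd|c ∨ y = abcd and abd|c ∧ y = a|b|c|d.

Need y with abd|c ∨ y = abcd and abd|c ∧ y = a|b|c|d.
Checking each element gives: ac|b|d, a|bc|d, a|b|cd.

ac|b|d, a|bc|d, a|b|cd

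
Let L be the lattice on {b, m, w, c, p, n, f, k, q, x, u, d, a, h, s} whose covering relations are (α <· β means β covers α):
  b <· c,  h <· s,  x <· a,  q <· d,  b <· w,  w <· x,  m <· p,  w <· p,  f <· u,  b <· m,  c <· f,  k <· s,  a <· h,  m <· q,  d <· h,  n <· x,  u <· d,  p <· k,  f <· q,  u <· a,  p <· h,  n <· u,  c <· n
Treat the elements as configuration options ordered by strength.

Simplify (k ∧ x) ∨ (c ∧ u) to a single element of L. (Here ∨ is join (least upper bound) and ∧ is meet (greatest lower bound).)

x

k ∧ x = w
c ∧ u = c
w ∨ c = x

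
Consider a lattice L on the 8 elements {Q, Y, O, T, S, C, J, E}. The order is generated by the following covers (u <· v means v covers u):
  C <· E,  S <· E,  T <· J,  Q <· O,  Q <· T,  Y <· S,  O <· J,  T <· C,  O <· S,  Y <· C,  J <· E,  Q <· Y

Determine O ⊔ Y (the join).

S

Common upper bounds of {O, Y}: E, S.
The least among these is S.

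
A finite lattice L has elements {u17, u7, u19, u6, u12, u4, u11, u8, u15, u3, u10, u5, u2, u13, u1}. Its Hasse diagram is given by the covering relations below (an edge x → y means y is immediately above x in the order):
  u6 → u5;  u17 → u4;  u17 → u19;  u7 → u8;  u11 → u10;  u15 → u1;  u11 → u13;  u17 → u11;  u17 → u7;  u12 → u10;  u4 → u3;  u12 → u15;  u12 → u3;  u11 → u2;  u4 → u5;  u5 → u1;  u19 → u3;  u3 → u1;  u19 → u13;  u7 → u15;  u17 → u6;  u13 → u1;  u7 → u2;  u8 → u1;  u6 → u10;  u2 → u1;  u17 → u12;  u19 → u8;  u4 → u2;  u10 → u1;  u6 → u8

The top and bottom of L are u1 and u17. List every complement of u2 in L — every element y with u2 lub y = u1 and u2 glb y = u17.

Need y with u2 ∨ y = u1 and u2 ∧ y = u17.
Checking each element gives: u12, u19, u6.

u12, u19, u6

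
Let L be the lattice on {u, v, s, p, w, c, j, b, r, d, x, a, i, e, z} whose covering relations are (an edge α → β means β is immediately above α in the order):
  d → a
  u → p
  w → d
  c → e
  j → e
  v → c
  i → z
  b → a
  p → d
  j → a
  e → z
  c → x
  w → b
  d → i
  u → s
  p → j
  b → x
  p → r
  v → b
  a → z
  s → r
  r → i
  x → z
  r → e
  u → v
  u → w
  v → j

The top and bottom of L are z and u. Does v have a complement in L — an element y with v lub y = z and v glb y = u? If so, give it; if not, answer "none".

i

Need y with v ∨ y = z and v ∧ y = u.
Checking each element gives: i.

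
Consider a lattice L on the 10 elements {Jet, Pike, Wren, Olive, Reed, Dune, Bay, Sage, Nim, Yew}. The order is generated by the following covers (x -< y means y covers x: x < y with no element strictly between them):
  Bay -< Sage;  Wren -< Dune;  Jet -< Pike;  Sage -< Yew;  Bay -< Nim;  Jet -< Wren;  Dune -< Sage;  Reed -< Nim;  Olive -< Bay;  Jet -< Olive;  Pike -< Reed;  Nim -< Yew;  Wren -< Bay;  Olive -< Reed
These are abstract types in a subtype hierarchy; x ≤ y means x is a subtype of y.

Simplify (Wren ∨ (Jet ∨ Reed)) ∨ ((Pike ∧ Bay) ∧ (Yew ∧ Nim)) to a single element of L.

Jet ∨ Reed = Reed
Wren ∨ Reed = Nim
Pike ∧ Bay = Jet
Yew ∧ Nim = Nim
Jet ∧ Nim = Jet
Nim ∨ Jet = Nim

Nim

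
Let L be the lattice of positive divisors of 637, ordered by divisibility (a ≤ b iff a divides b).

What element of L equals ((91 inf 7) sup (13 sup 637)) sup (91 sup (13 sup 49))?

91 ∧ 7 = 7
13 ∨ 637 = 637
7 ∨ 637 = 637
13 ∨ 49 = 637
91 ∨ 637 = 637
637 ∨ 637 = 637

637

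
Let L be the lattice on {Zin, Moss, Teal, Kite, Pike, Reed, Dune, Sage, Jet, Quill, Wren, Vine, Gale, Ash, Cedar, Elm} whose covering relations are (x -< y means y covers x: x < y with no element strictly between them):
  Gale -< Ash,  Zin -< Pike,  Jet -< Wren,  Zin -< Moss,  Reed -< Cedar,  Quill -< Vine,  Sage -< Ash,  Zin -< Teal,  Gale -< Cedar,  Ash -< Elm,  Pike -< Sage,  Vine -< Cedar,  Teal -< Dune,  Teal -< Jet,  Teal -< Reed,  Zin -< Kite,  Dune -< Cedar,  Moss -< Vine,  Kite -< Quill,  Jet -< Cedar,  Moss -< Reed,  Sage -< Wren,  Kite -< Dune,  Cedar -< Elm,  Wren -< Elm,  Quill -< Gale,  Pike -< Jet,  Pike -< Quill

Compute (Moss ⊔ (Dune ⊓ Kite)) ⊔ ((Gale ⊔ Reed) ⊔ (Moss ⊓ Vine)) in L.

Cedar

Dune ∧ Kite = Kite
Moss ∨ Kite = Vine
Gale ∨ Reed = Cedar
Moss ∧ Vine = Moss
Cedar ∨ Moss = Cedar
Vine ∨ Cedar = Cedar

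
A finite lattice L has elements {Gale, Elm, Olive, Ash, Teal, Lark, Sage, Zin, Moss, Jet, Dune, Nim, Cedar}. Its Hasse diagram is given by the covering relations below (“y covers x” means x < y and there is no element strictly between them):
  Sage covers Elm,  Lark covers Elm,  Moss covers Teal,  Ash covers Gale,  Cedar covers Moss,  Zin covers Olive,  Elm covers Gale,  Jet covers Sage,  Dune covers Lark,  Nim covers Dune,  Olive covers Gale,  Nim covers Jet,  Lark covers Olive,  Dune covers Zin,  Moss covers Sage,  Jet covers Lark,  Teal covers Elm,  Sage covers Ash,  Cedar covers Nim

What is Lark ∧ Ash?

Common lower bounds of {Lark, Ash}: Gale.
The greatest among these is Gale.

Gale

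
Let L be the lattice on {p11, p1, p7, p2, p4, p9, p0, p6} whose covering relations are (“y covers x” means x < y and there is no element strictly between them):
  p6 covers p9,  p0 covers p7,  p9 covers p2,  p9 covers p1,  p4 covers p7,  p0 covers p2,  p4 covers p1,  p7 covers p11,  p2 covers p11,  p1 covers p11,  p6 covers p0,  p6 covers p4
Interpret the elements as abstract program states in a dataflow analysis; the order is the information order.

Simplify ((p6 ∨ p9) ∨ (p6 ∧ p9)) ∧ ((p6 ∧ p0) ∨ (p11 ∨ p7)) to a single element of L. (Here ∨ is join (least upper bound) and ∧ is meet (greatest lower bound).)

p6 ∨ p9 = p6
p6 ∧ p9 = p9
p6 ∨ p9 = p6
p6 ∧ p0 = p0
p11 ∨ p7 = p7
p0 ∨ p7 = p0
p6 ∧ p0 = p0

p0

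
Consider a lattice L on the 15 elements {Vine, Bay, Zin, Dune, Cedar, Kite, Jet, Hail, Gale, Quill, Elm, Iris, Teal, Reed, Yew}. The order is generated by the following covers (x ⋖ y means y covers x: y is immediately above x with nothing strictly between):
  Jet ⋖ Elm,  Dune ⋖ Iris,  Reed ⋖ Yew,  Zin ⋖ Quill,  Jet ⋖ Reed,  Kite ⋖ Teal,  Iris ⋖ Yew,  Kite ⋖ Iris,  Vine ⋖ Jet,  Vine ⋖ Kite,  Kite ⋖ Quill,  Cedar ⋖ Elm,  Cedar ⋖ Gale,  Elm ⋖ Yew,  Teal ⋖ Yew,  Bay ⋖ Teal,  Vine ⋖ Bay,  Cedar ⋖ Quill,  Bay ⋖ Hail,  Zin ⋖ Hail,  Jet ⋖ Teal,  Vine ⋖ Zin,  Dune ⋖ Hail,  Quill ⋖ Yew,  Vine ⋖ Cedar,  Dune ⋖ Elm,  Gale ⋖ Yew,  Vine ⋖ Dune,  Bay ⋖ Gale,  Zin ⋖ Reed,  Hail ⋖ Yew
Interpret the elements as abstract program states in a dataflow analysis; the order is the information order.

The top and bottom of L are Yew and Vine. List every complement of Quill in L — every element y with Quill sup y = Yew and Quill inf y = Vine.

Bay, Dune, Jet

Need y with Quill ∨ y = Yew and Quill ∧ y = Vine.
Checking each element gives: Bay, Dune, Jet.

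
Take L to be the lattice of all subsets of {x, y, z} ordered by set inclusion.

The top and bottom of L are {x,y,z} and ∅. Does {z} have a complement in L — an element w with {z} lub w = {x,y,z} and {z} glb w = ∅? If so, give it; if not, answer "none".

Need w with {z} ∨ w = {x,y,z} and {z} ∧ w = ∅.
Checking each element gives: {x,y}.

{x,y}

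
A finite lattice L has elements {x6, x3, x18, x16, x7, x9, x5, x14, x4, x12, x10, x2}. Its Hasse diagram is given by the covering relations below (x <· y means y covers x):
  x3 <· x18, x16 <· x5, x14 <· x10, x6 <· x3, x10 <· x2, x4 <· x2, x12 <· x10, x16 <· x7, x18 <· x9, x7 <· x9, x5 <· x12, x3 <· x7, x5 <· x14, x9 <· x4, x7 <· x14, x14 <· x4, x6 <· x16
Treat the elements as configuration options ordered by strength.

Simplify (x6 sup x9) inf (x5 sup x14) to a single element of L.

x6 ∨ x9 = x9
x5 ∨ x14 = x14
x9 ∧ x14 = x7

x7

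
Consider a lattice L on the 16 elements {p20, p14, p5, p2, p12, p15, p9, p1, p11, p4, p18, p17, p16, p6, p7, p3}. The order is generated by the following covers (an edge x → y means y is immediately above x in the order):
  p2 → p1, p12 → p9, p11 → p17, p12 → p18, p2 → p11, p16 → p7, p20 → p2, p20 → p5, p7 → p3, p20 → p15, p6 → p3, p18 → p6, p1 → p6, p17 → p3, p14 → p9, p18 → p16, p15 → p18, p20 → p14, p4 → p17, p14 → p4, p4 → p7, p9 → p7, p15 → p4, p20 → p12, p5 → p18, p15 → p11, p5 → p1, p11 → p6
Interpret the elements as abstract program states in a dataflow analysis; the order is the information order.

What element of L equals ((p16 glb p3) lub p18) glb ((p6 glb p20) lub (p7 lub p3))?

p16

p16 ∧ p3 = p16
p16 ∨ p18 = p16
p6 ∧ p20 = p20
p7 ∨ p3 = p3
p20 ∨ p3 = p3
p16 ∧ p3 = p16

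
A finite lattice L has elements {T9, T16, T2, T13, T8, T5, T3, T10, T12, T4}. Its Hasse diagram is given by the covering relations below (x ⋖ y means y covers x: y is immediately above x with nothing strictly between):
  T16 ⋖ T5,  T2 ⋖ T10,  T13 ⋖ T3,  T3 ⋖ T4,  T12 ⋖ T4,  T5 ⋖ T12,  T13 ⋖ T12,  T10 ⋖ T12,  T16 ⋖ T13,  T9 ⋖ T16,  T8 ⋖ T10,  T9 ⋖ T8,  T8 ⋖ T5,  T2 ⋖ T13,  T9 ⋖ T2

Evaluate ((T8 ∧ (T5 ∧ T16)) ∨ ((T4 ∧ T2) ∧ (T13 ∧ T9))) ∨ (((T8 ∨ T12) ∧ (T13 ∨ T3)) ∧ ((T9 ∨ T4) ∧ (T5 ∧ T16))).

T5 ∧ T16 = T16
T8 ∧ T16 = T9
T4 ∧ T2 = T2
T13 ∧ T9 = T9
T2 ∧ T9 = T9
T9 ∨ T9 = T9
T8 ∨ T12 = T12
T13 ∨ T3 = T3
T12 ∧ T3 = T13
T9 ∨ T4 = T4
T5 ∧ T16 = T16
T4 ∧ T16 = T16
T13 ∧ T16 = T16
T9 ∨ T16 = T16

T16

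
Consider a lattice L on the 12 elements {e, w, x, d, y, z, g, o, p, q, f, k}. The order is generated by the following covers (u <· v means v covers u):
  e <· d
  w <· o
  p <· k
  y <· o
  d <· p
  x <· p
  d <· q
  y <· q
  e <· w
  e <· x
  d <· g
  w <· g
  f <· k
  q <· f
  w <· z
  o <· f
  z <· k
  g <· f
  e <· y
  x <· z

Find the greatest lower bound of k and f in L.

Common lower bounds of {k, f}: d, e, f, g, o, q, w, y.
The greatest among these is f.

f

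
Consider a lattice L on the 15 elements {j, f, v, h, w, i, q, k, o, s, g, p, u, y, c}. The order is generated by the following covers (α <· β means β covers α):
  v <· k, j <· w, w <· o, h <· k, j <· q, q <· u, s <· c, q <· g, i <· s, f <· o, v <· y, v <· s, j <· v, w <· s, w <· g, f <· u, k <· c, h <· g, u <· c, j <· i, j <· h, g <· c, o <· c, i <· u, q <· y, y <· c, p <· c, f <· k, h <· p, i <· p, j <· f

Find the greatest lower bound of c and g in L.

Common lower bounds of {c, g}: g, h, j, q, w.
The greatest among these is g.

g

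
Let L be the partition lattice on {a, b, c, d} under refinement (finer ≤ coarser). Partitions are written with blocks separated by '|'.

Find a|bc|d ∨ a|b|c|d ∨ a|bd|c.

a|bcd

Common upper bounds of {a|bc|d, a|b|c|d, a|bd|c}: abcd, a|bcd.
The least among these is a|bcd.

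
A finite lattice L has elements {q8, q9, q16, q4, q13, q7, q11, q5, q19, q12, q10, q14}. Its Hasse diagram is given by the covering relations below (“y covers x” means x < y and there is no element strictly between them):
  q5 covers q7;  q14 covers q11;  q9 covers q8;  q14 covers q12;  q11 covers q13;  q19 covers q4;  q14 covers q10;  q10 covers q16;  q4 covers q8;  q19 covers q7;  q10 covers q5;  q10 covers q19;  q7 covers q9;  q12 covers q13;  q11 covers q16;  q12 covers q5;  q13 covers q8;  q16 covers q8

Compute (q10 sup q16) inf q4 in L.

q4

q10 ∨ q16 = q10
q10 ∧ q4 = q4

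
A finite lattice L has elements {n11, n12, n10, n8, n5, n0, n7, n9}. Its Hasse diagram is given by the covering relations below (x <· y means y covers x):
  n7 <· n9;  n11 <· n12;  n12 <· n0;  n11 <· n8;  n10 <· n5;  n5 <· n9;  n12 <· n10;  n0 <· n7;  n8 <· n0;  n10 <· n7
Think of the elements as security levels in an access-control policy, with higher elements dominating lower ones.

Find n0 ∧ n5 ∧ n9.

Common lower bounds of {n0, n5, n9}: n11, n12.
The greatest among these is n12.

n12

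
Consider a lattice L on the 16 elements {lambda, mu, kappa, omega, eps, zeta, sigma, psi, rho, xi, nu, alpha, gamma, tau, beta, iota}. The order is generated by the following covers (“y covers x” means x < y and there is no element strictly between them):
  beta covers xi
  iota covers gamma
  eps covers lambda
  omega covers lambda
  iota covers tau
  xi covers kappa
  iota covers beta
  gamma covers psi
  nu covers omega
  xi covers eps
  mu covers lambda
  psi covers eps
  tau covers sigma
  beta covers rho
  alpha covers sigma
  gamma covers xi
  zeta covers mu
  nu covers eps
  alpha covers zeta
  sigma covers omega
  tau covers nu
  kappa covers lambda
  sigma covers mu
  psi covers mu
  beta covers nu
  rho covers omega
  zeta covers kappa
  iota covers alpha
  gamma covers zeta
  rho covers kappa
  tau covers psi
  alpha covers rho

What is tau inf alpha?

sigma

Common lower bounds of {tau, alpha}: lambda, mu, omega, sigma.
The greatest among these is sigma.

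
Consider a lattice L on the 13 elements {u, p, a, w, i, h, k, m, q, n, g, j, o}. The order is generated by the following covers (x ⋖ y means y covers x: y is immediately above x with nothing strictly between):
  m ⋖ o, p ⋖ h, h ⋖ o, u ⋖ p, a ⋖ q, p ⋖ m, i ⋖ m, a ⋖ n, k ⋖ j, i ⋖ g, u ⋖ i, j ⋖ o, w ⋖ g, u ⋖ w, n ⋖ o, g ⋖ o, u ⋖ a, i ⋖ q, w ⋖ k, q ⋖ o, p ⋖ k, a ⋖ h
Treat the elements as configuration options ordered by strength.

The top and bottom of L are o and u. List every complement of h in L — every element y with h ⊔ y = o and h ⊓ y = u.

g, i, w

Need y with h ∨ y = o and h ∧ y = u.
Checking each element gives: g, i, w.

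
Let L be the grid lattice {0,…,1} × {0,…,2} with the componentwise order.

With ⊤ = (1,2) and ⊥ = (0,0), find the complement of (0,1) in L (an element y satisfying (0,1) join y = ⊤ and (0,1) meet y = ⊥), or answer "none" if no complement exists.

For every candidate y, either (0,1) ∨ y ≠ (1,2) or (0,1) ∧ y ≠ (0,0); no complement exists.

none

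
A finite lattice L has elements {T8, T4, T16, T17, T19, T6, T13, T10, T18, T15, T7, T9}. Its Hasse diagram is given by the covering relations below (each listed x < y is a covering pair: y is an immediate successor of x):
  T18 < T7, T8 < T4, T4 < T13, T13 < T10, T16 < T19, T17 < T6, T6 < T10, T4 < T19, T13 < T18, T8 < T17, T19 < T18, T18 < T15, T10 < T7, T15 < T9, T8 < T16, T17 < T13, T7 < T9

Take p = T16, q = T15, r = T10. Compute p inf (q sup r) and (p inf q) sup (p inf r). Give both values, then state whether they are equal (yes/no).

q sup r = T9, so p inf (q sup r) = T16 inf T9 = T16.
p inf q = T16 and p inf r = T8, so (p inf q) sup (p inf r) = T16 sup T8 = T16.
Equal: yes.

T16; T16; yes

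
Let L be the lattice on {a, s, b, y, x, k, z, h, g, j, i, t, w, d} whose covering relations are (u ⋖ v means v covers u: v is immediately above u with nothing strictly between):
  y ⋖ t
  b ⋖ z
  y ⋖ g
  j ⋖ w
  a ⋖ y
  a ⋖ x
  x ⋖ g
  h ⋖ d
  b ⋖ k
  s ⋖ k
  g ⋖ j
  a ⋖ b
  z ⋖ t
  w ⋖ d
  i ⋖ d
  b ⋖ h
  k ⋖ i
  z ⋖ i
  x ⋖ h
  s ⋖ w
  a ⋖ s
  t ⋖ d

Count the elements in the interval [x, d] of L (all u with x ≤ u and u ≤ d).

The interval [x, d] = {d, g, h, j, w, x}, which has 6 elements.

6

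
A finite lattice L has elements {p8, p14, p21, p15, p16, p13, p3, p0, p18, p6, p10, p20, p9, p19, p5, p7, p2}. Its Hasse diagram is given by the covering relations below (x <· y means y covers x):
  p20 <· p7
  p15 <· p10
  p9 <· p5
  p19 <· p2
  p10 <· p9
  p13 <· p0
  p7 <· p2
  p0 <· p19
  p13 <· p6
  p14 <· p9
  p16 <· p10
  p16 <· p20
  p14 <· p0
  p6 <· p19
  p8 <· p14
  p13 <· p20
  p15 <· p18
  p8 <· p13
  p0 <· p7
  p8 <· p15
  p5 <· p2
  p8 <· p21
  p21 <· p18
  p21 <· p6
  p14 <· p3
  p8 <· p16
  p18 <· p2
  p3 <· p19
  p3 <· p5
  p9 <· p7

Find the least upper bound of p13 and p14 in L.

p0

Common upper bounds of {p13, p14}: p0, p19, p2, p7.
The least among these is p0.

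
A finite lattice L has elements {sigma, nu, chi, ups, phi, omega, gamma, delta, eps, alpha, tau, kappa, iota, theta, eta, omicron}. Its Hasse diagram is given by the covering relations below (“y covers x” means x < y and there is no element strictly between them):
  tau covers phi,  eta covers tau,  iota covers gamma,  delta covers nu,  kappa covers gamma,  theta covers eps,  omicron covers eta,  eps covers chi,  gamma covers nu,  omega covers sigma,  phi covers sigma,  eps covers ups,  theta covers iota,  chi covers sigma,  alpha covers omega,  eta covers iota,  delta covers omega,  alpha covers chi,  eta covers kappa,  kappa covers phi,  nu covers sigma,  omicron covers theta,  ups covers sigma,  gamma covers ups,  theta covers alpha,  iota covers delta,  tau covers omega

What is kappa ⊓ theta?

Common lower bounds of {kappa, theta}: gamma, nu, sigma, ups.
The greatest among these is gamma.

gamma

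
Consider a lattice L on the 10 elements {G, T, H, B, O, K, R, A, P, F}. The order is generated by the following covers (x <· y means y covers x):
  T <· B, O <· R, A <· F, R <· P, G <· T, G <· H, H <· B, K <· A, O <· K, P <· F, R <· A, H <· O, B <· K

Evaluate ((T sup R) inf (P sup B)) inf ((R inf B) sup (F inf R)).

T ∨ R = A
P ∨ B = F
A ∧ F = A
R ∧ B = H
F ∧ R = R
H ∨ R = R
A ∧ R = R

R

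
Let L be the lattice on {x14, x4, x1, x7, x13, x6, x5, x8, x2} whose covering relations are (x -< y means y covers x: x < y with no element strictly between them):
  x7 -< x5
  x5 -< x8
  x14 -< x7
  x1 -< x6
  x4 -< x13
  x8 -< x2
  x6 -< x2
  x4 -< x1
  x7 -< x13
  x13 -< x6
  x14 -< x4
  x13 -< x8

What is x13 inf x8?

x13

Common lower bounds of {x13, x8}: x13, x14, x4, x7.
The greatest among these is x13.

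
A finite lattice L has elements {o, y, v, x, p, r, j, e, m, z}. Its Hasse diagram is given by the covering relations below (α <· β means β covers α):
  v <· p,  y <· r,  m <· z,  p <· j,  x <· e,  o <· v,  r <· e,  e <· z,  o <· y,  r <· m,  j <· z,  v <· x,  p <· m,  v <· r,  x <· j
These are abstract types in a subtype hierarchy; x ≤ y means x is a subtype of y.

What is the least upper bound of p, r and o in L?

Common upper bounds of {p, r, o}: m, z.
The least among these is m.

m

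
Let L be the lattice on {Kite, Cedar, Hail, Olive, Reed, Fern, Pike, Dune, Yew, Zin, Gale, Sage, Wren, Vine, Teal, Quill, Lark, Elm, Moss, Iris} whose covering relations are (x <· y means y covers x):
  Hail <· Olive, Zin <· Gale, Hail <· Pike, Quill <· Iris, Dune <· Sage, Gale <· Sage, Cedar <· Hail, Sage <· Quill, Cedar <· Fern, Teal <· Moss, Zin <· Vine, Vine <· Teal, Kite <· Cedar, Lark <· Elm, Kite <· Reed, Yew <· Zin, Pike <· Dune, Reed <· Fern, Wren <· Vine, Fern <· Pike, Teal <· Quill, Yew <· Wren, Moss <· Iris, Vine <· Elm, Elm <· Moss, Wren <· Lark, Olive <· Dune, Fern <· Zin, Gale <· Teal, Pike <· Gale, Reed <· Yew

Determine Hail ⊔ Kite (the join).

Hail

Common upper bounds of {Hail, Kite}: Dune, Gale, Hail, Iris, Moss, Olive, Pike, Quill, Sage, Teal.
The least among these is Hail.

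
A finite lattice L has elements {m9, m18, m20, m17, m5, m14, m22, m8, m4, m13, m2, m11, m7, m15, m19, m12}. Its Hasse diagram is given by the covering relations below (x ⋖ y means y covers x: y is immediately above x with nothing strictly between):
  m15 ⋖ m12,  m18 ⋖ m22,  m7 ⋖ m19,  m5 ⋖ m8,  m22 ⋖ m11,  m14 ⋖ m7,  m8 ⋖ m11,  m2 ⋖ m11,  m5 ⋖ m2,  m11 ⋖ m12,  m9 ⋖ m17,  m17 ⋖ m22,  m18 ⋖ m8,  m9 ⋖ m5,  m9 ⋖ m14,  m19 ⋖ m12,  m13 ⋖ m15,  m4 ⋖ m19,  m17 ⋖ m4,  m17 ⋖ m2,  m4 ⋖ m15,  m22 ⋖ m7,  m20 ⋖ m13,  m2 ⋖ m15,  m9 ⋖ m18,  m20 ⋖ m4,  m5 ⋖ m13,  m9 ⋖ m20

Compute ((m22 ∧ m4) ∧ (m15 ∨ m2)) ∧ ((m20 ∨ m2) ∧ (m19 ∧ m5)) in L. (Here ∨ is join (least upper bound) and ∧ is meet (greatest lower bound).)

m9

m22 ∧ m4 = m17
m15 ∨ m2 = m15
m17 ∧ m15 = m17
m20 ∨ m2 = m15
m19 ∧ m5 = m9
m15 ∧ m9 = m9
m17 ∧ m9 = m9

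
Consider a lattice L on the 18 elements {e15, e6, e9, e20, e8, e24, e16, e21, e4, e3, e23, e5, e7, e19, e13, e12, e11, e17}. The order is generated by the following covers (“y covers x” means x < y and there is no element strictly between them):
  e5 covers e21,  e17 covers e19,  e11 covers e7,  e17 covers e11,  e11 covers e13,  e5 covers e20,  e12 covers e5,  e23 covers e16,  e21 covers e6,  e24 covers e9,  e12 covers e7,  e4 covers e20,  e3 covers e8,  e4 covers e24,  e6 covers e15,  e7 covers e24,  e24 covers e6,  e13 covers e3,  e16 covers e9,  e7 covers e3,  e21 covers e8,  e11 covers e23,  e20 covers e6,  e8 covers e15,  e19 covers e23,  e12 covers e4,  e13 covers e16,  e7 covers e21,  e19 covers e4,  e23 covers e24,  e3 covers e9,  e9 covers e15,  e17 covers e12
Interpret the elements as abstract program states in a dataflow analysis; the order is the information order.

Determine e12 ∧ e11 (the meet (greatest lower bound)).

e7

Common lower bounds of {e12, e11}: e15, e21, e24, e3, e6, e7, e8, e9.
The greatest among these is e7.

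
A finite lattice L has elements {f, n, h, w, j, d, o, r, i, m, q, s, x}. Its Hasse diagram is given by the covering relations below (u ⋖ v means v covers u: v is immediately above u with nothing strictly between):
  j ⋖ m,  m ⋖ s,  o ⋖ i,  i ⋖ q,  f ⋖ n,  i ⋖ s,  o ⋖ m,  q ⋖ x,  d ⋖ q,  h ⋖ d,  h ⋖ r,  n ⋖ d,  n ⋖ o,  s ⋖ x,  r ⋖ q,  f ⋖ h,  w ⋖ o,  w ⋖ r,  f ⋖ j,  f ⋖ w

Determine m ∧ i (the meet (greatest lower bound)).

o

Common lower bounds of {m, i}: f, n, o, w.
The greatest among these is o.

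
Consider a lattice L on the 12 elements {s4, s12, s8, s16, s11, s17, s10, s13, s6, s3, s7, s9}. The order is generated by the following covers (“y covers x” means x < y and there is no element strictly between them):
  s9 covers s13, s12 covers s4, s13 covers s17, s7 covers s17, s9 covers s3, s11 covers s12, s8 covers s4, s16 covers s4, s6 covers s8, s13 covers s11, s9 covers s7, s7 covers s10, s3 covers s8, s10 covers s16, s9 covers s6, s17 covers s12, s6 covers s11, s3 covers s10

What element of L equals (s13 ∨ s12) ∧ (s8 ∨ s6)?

s11

s13 ∨ s12 = s13
s8 ∨ s6 = s6
s13 ∧ s6 = s11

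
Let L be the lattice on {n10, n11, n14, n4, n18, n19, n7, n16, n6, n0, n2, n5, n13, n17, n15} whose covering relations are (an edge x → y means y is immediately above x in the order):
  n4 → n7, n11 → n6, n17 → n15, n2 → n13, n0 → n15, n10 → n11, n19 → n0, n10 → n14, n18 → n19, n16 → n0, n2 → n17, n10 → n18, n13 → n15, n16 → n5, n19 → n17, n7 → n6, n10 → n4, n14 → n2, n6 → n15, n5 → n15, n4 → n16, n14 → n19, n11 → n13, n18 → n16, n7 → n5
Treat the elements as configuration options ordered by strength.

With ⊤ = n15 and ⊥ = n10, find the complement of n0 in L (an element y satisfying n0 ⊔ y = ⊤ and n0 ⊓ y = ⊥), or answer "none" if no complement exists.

Need y with n0 ∨ y = n15 and n0 ∧ y = n10.
Checking each element gives: n11.

n11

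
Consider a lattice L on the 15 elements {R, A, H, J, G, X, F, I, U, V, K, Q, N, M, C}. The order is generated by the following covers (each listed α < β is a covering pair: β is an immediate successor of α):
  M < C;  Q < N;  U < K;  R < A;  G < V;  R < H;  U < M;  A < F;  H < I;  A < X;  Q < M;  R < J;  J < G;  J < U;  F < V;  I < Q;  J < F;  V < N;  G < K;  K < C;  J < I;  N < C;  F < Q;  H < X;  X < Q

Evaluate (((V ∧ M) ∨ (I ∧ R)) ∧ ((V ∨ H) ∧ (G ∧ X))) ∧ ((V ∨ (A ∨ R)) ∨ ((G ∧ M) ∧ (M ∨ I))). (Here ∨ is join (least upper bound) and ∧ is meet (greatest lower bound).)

R

V ∧ M = F
I ∧ R = R
F ∨ R = F
V ∨ H = N
G ∧ X = R
N ∧ R = R
F ∧ R = R
A ∨ R = A
V ∨ A = V
G ∧ M = J
M ∨ I = M
J ∧ M = J
V ∨ J = V
R ∧ V = R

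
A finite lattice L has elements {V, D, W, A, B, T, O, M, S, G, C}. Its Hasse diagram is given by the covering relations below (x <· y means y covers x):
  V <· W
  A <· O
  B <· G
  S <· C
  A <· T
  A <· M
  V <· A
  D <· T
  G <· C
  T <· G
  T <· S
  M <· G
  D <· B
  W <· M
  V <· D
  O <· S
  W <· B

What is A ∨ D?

Common upper bounds of {A, D}: C, G, S, T.
The least among these is T.

T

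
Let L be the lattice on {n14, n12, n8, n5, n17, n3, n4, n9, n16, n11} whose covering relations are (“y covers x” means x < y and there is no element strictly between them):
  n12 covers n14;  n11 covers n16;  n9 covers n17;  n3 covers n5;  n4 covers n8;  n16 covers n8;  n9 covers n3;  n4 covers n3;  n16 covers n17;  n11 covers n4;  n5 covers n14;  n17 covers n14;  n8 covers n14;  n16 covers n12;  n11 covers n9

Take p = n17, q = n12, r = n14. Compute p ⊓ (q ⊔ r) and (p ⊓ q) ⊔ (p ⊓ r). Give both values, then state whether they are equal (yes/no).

n14; n14; yes

q ⊔ r = n12, so p ⊓ (q ⊔ r) = n17 ⊓ n12 = n14.
p ⊓ q = n14 and p ⊓ r = n14, so (p ⊓ q) ⊔ (p ⊓ r) = n14 ⊔ n14 = n14.
Equal: yes.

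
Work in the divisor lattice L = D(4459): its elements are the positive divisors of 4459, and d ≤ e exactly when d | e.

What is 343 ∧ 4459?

343

In the divisibility order, the meet is the greatest common divisor: gcd(343, 4459) = 343.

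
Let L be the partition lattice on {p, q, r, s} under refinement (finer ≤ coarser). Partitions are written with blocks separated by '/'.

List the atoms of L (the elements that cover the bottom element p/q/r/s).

The atoms are exactly the elements that cover p/q/r/s: p/q/rs, p/qr/s, p/qs/r, pq/r/s, pr/q/s, ps/q/r.

p/q/rs, p/qr/s, p/qs/r, pq/r/s, pr/q/s, ps/q/r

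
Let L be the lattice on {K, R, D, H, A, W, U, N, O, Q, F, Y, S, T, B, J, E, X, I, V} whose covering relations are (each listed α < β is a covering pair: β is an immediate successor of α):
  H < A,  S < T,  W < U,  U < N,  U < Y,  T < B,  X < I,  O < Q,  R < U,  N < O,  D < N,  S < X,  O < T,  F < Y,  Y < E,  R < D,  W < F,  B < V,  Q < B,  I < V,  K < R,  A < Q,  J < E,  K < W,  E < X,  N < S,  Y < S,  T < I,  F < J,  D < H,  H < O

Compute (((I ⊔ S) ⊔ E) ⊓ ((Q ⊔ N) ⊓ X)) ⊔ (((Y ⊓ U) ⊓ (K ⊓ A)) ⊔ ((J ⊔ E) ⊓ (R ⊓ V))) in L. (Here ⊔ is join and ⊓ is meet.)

I ∨ S = I
I ∨ E = I
Q ∨ N = Q
Q ∧ X = N
I ∧ N = N
Y ∧ U = U
K ∧ A = K
U ∧ K = K
J ∨ E = E
R ∧ V = R
E ∧ R = R
K ∨ R = R
N ∨ R = N

N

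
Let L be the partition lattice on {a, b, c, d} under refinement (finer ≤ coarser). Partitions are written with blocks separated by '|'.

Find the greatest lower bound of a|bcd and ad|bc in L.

The meet (common refinement) of a|bcd and ad|bc intersects blocks pairwise, giving a|bc|d.

a|bc|d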